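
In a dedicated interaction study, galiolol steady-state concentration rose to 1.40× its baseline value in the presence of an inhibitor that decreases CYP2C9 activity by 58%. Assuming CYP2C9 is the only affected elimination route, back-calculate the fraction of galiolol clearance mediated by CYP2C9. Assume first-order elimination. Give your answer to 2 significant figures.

Let x = fm,CYP2C9. Because steady-state concentration ∝ 1/CL, relative clearance fell to 1/1.40 = 0.7143.
Only the CYP2C9 route changed, so 0.7143 = x·0.42 + (1 − x), giving x = 0.49.

0.49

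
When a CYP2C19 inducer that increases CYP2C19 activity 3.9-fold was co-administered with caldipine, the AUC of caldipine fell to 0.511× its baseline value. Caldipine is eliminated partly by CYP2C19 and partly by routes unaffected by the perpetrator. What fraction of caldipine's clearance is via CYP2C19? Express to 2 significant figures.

0.33

Write x for the fraction cleared via CYP2C19. The observed AUC change means clearance rose to 1/0.511 = 1.957 of baseline.
Setting x·3.9 + (1 − x) = 1.957 and solving: x = (1.957 − 1)/(3.9 − 1) = 0.33.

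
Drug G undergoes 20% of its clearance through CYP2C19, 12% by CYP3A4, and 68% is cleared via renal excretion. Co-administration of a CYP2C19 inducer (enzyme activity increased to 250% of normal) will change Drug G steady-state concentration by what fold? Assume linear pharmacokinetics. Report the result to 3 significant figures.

0.769

The CYP2C19 pathway (20% of clearance) increases to 2.5× activity: 0.2 × 2.5 = 0.5.
CYP3A4 (12%) and the residual 68% are unaffected.
Relative clearance = 0.5 + 0.12 + 0.68 = 1.3.
Steady-state concentration is inversely proportional to clearance, so the fold-change is 1 / 1.3 = 0.769.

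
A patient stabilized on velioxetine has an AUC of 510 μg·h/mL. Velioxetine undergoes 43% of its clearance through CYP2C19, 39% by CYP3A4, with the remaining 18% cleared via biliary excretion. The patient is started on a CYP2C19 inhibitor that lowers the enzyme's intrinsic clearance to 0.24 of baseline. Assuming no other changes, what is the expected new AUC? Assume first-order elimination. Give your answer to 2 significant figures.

7.6 × 10² μg·h/mL

CYP2C19: 0.43 × 0.24 = 0.1032
CYP3A4: 0.39 (unchanged)
Other: 0.18 (unchanged)
New clearance relative to baseline: 0.1032 + 0.39 + 0.18 = 0.6732.
With dosing unchanged, AUC scales as 1/CL: 510 / 0.6732 = 7.6 × 10² μg·h/mL.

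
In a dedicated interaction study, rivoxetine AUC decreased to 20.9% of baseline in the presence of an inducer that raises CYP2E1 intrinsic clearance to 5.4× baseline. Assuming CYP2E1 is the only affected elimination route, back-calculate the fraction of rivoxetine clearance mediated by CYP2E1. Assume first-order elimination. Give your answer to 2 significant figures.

Write x for the fraction cleared via CYP2E1. The observed AUC change means clearance rose to 1/0.209 = 4.785 of baseline.
Setting x·5.4 + (1 − x) = 4.785 and solving: x = (4.785 − 1)/(5.4 − 1) = 0.86.

0.86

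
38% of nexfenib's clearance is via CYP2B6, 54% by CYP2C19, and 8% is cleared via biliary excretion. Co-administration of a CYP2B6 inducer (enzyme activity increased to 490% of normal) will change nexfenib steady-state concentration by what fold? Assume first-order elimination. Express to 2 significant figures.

0.40

The CYP2B6 pathway (38% of clearance) is boosted to 4.9× activity: 0.38 × 4.9 = 1.862.
CYP2C19 (54%) and the residual 8% are unaffected.
New clearance relative to baseline: 1.862 + 0.54 + 0.08 = 2.482.
Steady-state concentration ratio = CL_old/CL_new = 1 / 2.482 = 0.40.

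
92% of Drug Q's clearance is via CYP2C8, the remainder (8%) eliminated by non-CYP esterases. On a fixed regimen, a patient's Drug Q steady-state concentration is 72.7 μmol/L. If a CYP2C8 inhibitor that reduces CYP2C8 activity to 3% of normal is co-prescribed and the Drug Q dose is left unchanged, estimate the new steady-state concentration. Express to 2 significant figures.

6.8 × 10² μmol/L

CYP2C8: 0.92 × 0.03 = 0.0276
Other: 0.08 (unchanged)
New clearance relative to baseline: 0.0276 + 0.08 = 0.1076.
Steady-state concentration ∝ 1/CL, so new value = 72.7 / 0.1076 = 6.8 × 10² μmol/L.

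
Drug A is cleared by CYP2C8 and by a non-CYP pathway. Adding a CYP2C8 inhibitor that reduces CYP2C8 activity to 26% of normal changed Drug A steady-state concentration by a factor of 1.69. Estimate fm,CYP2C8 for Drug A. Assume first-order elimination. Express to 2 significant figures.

0.55

Call the CYP2C8 fraction fm. After the interaction, CL_new/CL_old = fm × 0.26 + (1 − fm).
Steady-state concentration ratio = 1 / (new CL fraction), so new CL fraction = 1 / 1.69 = 0.5917.
fm × 0.26 + 1 − fm = 0.5917  ⇒  fm × (0.26 − 1) = −0.4083  ⇒  fm = 0.55.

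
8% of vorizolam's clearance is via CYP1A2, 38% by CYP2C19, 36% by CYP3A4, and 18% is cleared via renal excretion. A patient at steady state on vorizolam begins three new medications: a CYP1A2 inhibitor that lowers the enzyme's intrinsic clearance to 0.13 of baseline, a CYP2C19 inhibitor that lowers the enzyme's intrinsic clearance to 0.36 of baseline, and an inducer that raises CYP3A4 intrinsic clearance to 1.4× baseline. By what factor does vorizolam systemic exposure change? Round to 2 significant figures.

1.2

The CYP1A2 pathway (8% of clearance) is reduced to 0.13× activity: 0.08 × 0.13 = 0.0104.
The CYP2C19 pathway (38% of clearance) drops to 0.36× activity: 0.38 × 0.36 = 0.1368.
The CYP3A4 pathway (36% of clearance) is boosted to 1.4× activity: 0.36 × 1.4 = 0.504.
Non-CYP routes (18%) are unchanged.
Relative clearance = 0.0104 + 0.1368 + 0.504 + 0.18 = 0.8312.
Net systemic exposure ratio = 1 / 0.8312 = 1.2.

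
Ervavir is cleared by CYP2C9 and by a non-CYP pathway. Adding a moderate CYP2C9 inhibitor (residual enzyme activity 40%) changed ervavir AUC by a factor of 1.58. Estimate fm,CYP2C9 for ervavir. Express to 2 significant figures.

0.61

Call the CYP2C9 fraction fm. After the interaction, CL_new/CL_old = fm × 0.4 + (1 − fm).
AUC ratio = 1 / (new CL fraction), so new CL fraction = 1 / 1.58 = 0.6329.
fm × 0.4 + 1 − fm = 0.6329  ⇒  fm × (0.4 − 1) = −0.3671  ⇒  fm = 0.61.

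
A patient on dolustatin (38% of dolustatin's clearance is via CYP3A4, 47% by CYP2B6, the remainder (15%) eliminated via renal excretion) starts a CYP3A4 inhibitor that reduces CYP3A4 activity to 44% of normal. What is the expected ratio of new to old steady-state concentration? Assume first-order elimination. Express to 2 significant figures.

1.3

The CYP3A4 pathway (38% of clearance) drops to 0.44× activity: 0.38 × 0.44 = 0.1672.
CYP2B6 (47%) and the residual 15% are unaffected.
New clearance relative to baseline: 0.1672 + 0.47 + 0.15 = 0.7872.
Since steady-state concentration ∝ 1/CL, the ratio is 1 / 0.7872 = 1.3.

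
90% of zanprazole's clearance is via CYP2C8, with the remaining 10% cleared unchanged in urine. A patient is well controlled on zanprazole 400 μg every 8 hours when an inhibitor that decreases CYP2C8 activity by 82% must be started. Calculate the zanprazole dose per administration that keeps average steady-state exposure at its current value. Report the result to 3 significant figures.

105 μg

The CYP2C8 pathway (90% of clearance) drops to 0.18× activity: 0.9 × 0.18 = 0.162.
The remaining 10% of clearance is unaffected.
CL_new/CL_old = 0.162 + 0.1 = 0.262.
Css,avg = (dose rate)/CL, so holding Css fixed requires dose ∝ CL: 400 × 0.262 = 105 μg.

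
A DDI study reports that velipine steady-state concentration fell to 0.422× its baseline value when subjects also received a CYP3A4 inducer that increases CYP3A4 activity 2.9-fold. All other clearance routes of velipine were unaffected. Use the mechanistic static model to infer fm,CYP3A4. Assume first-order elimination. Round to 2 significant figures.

Let fm be the CYP3A4 fraction. New clearance relative to baseline = fm × 2.9 + (1 − fm).
Steady-state concentration ratio = 1 / (new CL fraction), so new CL fraction = 1 / 0.422 = 2.37.
fm × 2.9 + 1 − fm = 2.37  ⇒  fm × (2.9 − 1) = 1.37  ⇒  fm = 0.72.

0.72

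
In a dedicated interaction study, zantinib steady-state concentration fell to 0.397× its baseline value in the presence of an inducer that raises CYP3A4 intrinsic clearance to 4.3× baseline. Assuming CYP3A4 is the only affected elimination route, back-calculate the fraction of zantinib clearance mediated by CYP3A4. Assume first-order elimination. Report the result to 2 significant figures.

0.46

CL'/CL = 1 / 0.397 = 2.519
4.3·fm + (1 − fm) = 2.519
fm = (2.519 − 1) / (4.3 − 1) = 0.46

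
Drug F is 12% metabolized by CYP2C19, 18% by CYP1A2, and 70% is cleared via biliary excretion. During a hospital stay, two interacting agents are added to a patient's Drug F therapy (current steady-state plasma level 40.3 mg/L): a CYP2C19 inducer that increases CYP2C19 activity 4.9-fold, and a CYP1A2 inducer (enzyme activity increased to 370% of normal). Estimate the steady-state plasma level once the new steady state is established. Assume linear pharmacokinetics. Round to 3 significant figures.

The CYP2C19 pathway (12% of clearance) rises to 4.9× activity: 0.12 × 4.9 = 0.588.
The CYP1A2 pathway (18% of clearance) rises to 3.7× activity: 0.18 × 3.7 = 0.666.
The remaining 70% of clearance is unaffected.
CL_new/CL_old = 0.588 + 0.666 + 0.7 = 1.954.
Dividing the baseline by the relative clearance: 40.3 / 1.954 = 20.6 mg/L.

20.6 mg/L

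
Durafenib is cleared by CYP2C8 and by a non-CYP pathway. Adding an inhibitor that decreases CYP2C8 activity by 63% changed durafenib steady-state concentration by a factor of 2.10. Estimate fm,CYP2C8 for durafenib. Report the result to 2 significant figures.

Let x = fm,CYP2C8. Because steady-state concentration ∝ 1/CL, relative clearance fell to 1/2.10 = 0.4762.
Setting x·0.37 + (1 − x) = 0.4762 and solving: x = (0.4762 − 1)/(0.37 − 1) = 0.83.

0.83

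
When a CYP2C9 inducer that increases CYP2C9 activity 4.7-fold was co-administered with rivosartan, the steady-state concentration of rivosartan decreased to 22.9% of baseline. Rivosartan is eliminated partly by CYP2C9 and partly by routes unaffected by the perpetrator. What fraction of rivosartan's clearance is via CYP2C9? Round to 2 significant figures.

CL'/CL = 1 / 0.229 = 4.367
4.7·fm + (1 − fm) = 4.367
fm = (4.367 − 1) / (4.7 − 1) = 0.91

0.91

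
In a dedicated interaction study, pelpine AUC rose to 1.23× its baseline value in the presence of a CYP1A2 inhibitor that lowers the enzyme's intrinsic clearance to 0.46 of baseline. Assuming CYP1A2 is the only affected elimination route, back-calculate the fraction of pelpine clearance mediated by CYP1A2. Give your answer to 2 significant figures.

0.35

Let x = fm,CYP1A2. Because AUC ∝ 1/CL, relative clearance fell to 1/1.23 = 0.813.
Setting x·0.46 + (1 − x) = 0.813 and solving: x = (0.813 − 1)/(0.46 − 1) = 0.35.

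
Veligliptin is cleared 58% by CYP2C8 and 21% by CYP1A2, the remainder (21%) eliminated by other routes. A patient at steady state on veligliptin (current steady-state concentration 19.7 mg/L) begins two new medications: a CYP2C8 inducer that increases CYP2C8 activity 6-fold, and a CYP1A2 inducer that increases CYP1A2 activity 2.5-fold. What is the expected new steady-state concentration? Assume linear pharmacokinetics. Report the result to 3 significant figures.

The CYP2C8 pathway (58% of clearance) is boosted to 6× activity: 0.58 × 6 = 3.48.
The CYP1A2 pathway (21% of clearance) increases to 2.5× activity: 0.21 × 2.5 = 0.525.
Non-CYP routes (21%) are unchanged.
New clearance relative to baseline: 3.48 + 0.525 + 0.21 = 4.215.
Steady-state concentration ∝ 1/CL: new value = 19.7 / 4.215 = 4.67 mg/L.

4.67 mg/L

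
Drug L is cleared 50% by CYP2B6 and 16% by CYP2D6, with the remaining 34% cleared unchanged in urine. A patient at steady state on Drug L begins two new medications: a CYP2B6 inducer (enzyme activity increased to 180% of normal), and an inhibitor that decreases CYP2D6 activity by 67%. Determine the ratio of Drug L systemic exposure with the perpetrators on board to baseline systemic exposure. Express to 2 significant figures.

0.77

The CYP2B6 pathway (50% of clearance) increases to 1.8× activity: 0.5 × 1.8 = 0.9.
The CYP2D6 pathway (16% of clearance) is reduced to 0.33× activity: 0.16 × 0.33 = 0.0528.
Non-CYP routes (34%) are unchanged.
New clearance relative to baseline: 0.9 + 0.0528 + 0.34 = 1.2928.
Because systemic exposure varies inversely with clearance, the combined effect is 1 / 1.2928 = 0.77.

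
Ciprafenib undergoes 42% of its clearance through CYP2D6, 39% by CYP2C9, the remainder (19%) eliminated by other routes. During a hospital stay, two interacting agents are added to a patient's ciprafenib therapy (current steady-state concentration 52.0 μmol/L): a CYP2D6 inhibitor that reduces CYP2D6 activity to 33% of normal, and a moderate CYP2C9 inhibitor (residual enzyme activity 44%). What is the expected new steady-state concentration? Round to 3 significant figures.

The CYP2D6 pathway (42% of clearance) is reduced to 0.33× activity: 0.42 × 0.33 = 0.1386.
The CYP2C9 pathway (39% of clearance) is reduced to 0.44× activity: 0.39 × 0.44 = 0.1716.
Non-CYP routes (19%) are unchanged.
CL_new/CL_old = 0.1386 + 0.1716 + 0.19 = 0.5002.
New steady-state concentration = 52.0 / 0.5002 = 104 μmol/L (concentration scales inversely with clearance).

104 μmol/L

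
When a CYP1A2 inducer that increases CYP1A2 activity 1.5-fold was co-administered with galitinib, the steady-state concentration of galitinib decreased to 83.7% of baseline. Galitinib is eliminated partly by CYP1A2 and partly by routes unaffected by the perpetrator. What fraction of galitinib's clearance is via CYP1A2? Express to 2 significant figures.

Let x = fm,CYP1A2. Because steady-state concentration ∝ 1/CL, relative clearance rose to 1/0.837 = 1.195.
Setting x·1.5 + (1 − x) = 1.195 and solving: x = (1.195 − 1)/(1.5 − 1) = 0.39.

0.39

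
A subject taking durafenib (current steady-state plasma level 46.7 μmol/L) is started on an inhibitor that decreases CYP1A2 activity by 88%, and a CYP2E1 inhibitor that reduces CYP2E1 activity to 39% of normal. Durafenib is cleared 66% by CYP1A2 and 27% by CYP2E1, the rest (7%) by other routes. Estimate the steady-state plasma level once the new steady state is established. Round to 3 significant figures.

183 μmol/L

The CYP1A2 pathway (66% of clearance) drops to 0.12× activity: 0.66 × 0.12 = 0.0792.
The CYP2E1 pathway (27% of clearance) falls to 0.39× activity: 0.27 × 0.39 = 0.1053.
Non-CYP routes (7%) are unchanged.
CL_new/CL_old = 0.0792 + 0.1053 + 0.07 = 0.2545.
Steady-state plasma level ∝ 1/CL: new value = 46.7 / 0.2545 = 183 μmol/L.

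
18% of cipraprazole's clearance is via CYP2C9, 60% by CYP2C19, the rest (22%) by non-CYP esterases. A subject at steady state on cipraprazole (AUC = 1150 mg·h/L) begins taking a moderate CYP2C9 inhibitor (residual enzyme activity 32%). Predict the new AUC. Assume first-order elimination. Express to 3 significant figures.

CYP2C9: 0.18 × 0.32 = 0.0576
CYP2C19: 0.6 (unchanged)
Other: 0.22 (unchanged)
CL_new/CL_old = 0.0576 + 0.6 + 0.22 = 0.8776.
New AUC = baseline ÷ relative clearance = 1150 / 0.8776 = 1.31 × 10³ mg·h/L.

1.31 × 10³ mg·h/L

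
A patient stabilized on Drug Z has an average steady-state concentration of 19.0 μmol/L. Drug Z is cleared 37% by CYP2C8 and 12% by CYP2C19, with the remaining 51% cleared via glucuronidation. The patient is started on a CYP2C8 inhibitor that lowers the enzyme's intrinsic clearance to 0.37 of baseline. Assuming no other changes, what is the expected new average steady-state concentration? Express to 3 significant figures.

24.8 μmol/L

The CYP2C8 pathway (37% of clearance) drops to 0.37× activity: 0.37 × 0.37 = 0.1369.
CYP2C19 (12%) and the residual 51% are unaffected.
New clearance relative to baseline: 0.1369 + 0.12 + 0.51 = 0.7669.
With dosing unchanged, average steady-state concentration scales as 1/CL: 19.0 / 0.7669 = 24.8 μmol/L.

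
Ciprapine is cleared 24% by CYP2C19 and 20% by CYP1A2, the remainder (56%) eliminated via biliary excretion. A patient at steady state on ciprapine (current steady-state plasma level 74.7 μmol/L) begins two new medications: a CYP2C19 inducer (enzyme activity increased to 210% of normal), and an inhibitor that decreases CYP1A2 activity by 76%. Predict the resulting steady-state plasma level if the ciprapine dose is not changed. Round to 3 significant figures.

67.2 μmol/L

CYP2C19: 0.24 × 2.1 = 0.504
CYP1A2: 0.2 × 0.24 = 0.048
Other: 0.56 (unchanged)
CL_new/CL_old = 0.504 + 0.048 + 0.56 = 1.112.
Dividing the baseline by the relative clearance: 74.7 / 1.112 = 67.2 μmol/L.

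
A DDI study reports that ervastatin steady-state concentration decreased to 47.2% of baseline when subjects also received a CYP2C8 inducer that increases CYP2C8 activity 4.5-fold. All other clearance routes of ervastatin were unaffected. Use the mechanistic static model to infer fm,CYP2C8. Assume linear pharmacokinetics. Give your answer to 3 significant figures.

Write x for the fraction cleared via CYP2C8. The observed steady-state concentration change means clearance rose to 1/0.472 = 2.119 of baseline.
Setting x·4.5 + (1 − x) = 2.119 and solving: x = (2.119 − 1)/(4.5 − 1) = 0.320.

0.320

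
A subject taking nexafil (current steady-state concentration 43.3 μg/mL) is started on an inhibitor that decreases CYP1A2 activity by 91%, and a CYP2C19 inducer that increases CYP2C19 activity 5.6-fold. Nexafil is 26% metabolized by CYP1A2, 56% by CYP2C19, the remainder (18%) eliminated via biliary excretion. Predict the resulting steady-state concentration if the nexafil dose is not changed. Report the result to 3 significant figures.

The CYP1A2 pathway (26% of clearance) falls to 0.09× activity: 0.26 × 0.09 = 0.0234.
The CYP2C19 pathway (56% of clearance) is boosted to 5.6× activity: 0.56 × 5.6 = 3.136.
The remaining 18% of clearance is unaffected.
Relative clearance = 0.0234 + 3.136 + 0.18 = 3.3394.
Dividing the baseline by the relative clearance: 43.3 / 3.3394 = 13.0 μg/mL.

13.0 μg/mL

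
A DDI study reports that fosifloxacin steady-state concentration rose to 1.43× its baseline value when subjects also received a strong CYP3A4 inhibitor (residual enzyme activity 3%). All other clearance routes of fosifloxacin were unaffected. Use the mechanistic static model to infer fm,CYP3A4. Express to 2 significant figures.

CL'/CL = 1 / 1.43 = 0.6993
0.03·fm + (1 − fm) = 0.6993
fm = (0.6993 − 1) / (0.03 − 1) = 0.31

0.31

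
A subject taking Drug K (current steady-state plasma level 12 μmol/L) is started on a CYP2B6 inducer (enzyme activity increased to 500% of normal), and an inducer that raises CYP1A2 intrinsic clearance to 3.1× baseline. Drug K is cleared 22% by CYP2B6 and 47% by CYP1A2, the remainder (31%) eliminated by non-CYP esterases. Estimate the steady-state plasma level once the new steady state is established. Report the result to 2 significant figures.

CYP2B6: 0.22 × 5 = 1.1
CYP1A2: 0.47 × 3.1 = 1.457
Other: 0.31 (unchanged)
New clearance relative to baseline: 1.1 + 1.457 + 0.31 = 2.867.
Dividing the baseline by the relative clearance: 12 / 2.867 = 4.2 μmol/L.

4.2 μmol/L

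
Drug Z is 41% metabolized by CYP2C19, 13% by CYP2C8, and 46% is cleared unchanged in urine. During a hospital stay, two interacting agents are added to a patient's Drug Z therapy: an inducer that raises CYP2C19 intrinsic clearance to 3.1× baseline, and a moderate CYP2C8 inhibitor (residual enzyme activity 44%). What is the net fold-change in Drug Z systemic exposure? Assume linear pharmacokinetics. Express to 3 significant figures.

0.559

CYP2C19: 0.41 × 3.1 = 1.271
CYP2C8: 0.13 × 0.44 = 0.0572
Other: 0.46 (unchanged)
CL_new/CL_old = 1.271 + 0.0572 + 0.46 = 1.7882.
Systemic exposure ∝ 1/CL: fold-change = 1 / 1.7882 = 0.559.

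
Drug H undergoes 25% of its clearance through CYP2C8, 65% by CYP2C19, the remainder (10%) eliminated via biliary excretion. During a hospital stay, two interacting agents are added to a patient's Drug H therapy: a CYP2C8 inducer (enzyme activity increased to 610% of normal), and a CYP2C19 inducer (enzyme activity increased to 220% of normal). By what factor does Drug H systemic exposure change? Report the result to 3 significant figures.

0.327

The CYP2C8 pathway (25% of clearance) rises to 6.1× activity: 0.25 × 6.1 = 1.525.
The CYP2C19 pathway (65% of clearance) increases to 2.2× activity: 0.65 × 2.2 = 1.43.
The remaining 10% of clearance is unaffected.
CL_new/CL_old = 1.525 + 1.43 + 0.1 = 3.055.
Because systemic exposure varies inversely with clearance, the combined effect is 1 / 3.055 = 0.327.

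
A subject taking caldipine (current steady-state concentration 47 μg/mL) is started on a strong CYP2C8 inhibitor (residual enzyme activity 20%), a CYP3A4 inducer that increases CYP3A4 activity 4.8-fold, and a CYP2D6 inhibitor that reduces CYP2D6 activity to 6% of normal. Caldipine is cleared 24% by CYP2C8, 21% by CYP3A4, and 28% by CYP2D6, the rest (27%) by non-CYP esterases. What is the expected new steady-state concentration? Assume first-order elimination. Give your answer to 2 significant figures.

CYP2C8: 0.24 × 0.2 = 0.048
CYP3A4: 0.21 × 4.8 = 1.008
CYP2D6: 0.28 × 0.06 = 0.0168
Other: 0.27 (unchanged)
New clearance relative to baseline: 0.048 + 1.008 + 0.0168 + 0.27 = 1.3428.
New steady-state concentration = 47 / 1.3428 = 35 μg/mL (concentration scales inversely with clearance).

35 μg/mL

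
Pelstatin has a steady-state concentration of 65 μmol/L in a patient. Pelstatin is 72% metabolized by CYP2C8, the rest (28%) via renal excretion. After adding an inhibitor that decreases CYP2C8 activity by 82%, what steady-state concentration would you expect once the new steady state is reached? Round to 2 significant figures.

CYP2C8: 0.72 × 0.18 = 0.1296
Other: 0.28 (unchanged)
Relative clearance = 0.1296 + 0.28 = 0.4096.
New steady-state concentration = baseline ÷ relative clearance = 65 / 0.4096 = 1.6 × 10² μmol/L.

1.6 × 10² μmol/L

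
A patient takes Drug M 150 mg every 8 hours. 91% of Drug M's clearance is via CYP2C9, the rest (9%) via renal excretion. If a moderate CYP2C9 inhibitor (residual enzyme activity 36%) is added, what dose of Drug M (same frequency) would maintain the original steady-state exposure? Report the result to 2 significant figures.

63 mg

CYP2C9: 0.91 × 0.36 = 0.3276
Other: 0.09 (unchanged)
CL_new/CL_old = 0.3276 + 0.09 = 0.4176.
Exposure is unchanged when dose changes in proportion to clearance. New dose = 150 mg × 0.4176 = 63 mg.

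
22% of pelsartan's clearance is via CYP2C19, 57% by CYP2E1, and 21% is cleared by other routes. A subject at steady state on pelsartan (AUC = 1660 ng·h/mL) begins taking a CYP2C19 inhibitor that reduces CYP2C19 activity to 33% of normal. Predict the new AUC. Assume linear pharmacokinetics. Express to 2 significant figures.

CYP2C19: 0.22 × 0.33 = 0.0726
CYP2E1: 0.57 (unchanged)
Other: 0.21 (unchanged)
New clearance relative to baseline: 0.0726 + 0.57 + 0.21 = 0.8526.
With dosing unchanged, AUC scales as 1/CL: 1660 / 0.8526 = 1.9 × 10³ ng·h/mL.

1.9 × 10³ ng·h/mL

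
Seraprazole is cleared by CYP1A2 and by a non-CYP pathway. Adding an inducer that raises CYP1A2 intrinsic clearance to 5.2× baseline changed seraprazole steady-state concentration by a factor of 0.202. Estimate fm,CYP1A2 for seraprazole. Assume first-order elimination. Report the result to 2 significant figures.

CL'/CL = 1 / 0.202 = 4.95
5.2·fm + (1 − fm) = 4.95
fm = (4.95 − 1) / (5.2 − 1) = 0.94

0.94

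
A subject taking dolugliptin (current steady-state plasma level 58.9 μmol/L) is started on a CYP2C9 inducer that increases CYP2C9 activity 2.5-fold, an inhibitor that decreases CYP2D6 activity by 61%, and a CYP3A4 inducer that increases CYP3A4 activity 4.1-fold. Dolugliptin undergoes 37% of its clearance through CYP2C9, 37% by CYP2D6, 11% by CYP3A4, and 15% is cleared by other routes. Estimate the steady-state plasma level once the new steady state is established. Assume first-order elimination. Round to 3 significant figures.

The CYP2C9 pathway (37% of clearance) rises to 2.5× activity: 0.37 × 2.5 = 0.925.
The CYP2D6 pathway (37% of clearance) is reduced to 0.39× activity: 0.37 × 0.39 = 0.1443.
The CYP3A4 pathway (11% of clearance) rises to 4.1× activity: 0.11 × 4.1 = 0.451.
The remaining 15% of clearance is unaffected.
New clearance relative to baseline: 0.925 + 0.1443 + 0.451 + 0.15 = 1.6703.
Steady-state plasma level ∝ 1/CL: new value = 58.9 / 1.6703 = 35.3 μmol/L.

35.3 μmol/L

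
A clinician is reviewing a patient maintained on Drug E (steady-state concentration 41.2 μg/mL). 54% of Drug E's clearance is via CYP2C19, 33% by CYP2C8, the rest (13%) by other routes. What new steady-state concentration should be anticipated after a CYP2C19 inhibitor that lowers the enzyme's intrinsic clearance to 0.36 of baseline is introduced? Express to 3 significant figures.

63.0 μg/mL

CYP2C19: 0.54 × 0.36 = 0.1944
CYP2C8: 0.33 (unchanged)
Other: 0.13 (unchanged)
CL_new/CL_old = 0.1944 + 0.33 + 0.13 = 0.6544.
With dosing unchanged, steady-state concentration scales as 1/CL: 41.2 / 0.6544 = 63.0 μg/mL.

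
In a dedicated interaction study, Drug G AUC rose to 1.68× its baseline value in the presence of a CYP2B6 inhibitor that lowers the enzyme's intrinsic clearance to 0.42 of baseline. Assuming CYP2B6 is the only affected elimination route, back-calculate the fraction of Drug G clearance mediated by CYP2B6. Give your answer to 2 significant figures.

0.70

Let x = fm,CYP2B6. Because AUC ∝ 1/CL, relative clearance fell to 1/1.68 = 0.5952.
Setting x·0.42 + (1 − x) = 0.5952 and solving: x = (0.5952 − 1)/(0.42 − 1) = 0.70.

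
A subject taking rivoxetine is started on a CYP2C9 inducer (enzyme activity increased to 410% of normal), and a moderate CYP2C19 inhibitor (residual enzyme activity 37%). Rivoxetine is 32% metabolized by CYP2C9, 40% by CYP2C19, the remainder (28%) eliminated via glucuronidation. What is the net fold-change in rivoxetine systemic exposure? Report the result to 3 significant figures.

CYP2C9: 0.32 × 4.1 = 1.312
CYP2C19: 0.4 × 0.37 = 0.148
Other: 0.28 (unchanged)
New clearance relative to baseline: 1.312 + 0.148 + 0.28 = 1.74.
Systemic exposure ∝ 1/CL: fold-change = 1 / 1.74 = 0.575.

0.575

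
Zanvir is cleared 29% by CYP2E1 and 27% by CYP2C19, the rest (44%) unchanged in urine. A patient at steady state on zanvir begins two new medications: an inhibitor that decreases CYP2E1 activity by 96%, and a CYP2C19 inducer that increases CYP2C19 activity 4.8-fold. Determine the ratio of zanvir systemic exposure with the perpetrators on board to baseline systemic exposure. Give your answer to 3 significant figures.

The CYP2E1 pathway (29% of clearance) drops to 0.04× activity: 0.29 × 0.04 = 0.0116.
The CYP2C19 pathway (27% of clearance) rises to 4.8× activity: 0.27 × 4.8 = 1.296.
The remaining 44% of clearance is unaffected.
CL_new/CL_old = 0.0116 + 1.296 + 0.44 = 1.7476.
Systemic exposure ∝ 1/CL: fold-change = 1 / 1.7476 = 0.572.

0.572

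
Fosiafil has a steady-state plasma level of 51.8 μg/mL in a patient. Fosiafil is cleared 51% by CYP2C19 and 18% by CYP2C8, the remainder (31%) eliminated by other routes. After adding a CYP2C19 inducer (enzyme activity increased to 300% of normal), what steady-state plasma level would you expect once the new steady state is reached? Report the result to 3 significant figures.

25.6 μg/mL

The CYP2C19 pathway (51% of clearance) increases to 3× activity: 0.51 × 3 = 1.53.
CYP2C8 (18%) and the residual 31% are unaffected.
New clearance relative to baseline: 1.53 + 0.18 + 0.31 = 2.02.
Steady-state plasma level ∝ 1/CL, so new value = 51.8 / 2.02 = 25.6 μg/mL.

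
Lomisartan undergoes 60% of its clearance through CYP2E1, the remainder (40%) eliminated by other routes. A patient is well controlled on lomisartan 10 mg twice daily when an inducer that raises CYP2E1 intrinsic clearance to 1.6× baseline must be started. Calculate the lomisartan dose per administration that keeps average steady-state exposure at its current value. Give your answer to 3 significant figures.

The CYP2E1 pathway (60% of clearance) rises to 1.6× activity: 0.6 × 1.6 = 0.96.
The remaining 40% of clearance is unaffected.
New clearance relative to baseline: 0.96 + 0.4 = 1.36.
Css,avg = (dose rate)/CL, so holding Css fixed requires dose ∝ CL: 10 × 1.36 = 13.6 mg.

13.6 mg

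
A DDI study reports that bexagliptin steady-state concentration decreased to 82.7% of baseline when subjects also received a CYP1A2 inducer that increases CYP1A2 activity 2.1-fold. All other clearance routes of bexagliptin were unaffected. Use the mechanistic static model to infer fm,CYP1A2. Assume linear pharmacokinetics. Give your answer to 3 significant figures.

Let x = fm,CYP1A2. Because steady-state concentration ∝ 1/CL, relative clearance rose to 1/0.827 = 1.209.
Only the CYP1A2 route changed, so 1.209 = x·2.1 + (1 − x), giving x = 0.190.

0.190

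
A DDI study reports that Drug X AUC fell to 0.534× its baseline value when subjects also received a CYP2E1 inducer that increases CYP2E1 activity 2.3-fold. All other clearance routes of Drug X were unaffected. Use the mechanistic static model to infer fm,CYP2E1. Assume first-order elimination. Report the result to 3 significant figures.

Write x for the fraction cleared via CYP2E1. The observed AUC change means clearance rose to 1/0.534 = 1.873 of baseline.
Only the CYP2E1 route changed, so 1.873 = x·2.3 + (1 − x), giving x = 0.671.

0.671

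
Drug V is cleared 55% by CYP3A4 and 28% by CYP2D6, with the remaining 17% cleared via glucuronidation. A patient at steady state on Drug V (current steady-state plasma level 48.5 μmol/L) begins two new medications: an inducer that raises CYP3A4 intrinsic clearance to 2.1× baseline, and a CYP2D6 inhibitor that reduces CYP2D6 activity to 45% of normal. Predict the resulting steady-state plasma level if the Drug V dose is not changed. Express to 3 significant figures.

33.4 μmol/L

The CYP3A4 pathway (55% of clearance) rises to 2.1× activity: 0.55 × 2.1 = 1.155.
The CYP2D6 pathway (28% of clearance) drops to 0.45× activity: 0.28 × 0.45 = 0.126.
Non-CYP routes (17%) are unchanged.
New clearance relative to baseline: 1.155 + 0.126 + 0.17 = 1.451.
Dividing the baseline by the relative clearance: 48.5 / 1.451 = 33.4 μmol/L.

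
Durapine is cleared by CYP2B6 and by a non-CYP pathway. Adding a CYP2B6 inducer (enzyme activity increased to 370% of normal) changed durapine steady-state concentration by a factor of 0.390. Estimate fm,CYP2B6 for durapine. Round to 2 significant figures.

Let x = fm,CYP2B6. Because steady-state concentration ∝ 1/CL, relative clearance rose to 1/0.390 = 2.564.
Setting x·3.7 + (1 − x) = 2.564 and solving: x = (2.564 − 1)/(3.7 − 1) = 0.58.

0.58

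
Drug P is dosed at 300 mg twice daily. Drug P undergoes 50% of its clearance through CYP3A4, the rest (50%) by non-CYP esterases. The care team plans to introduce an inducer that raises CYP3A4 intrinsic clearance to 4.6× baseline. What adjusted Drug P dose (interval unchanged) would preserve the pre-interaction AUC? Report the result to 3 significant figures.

CYP3A4: 0.5 × 4.6 = 2.3
Other: 0.5 (unchanged)
CL_new/CL_old = 2.3 + 0.5 = 2.8.
Css,avg = (dose rate)/CL, so holding Css fixed requires dose ∝ CL: 300 × 2.8 = 840 mg.

840 mg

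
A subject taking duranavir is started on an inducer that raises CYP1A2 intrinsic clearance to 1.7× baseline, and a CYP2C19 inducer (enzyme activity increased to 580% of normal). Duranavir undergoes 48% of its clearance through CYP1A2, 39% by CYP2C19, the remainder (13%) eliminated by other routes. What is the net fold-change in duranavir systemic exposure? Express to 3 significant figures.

0.312

The CYP1A2 pathway (48% of clearance) rises to 1.7× activity: 0.48 × 1.7 = 0.816.
The CYP2C19 pathway (39% of clearance) increases to 5.8× activity: 0.39 × 5.8 = 2.262.
The remaining 13% of clearance is unaffected.
New clearance relative to baseline: 0.816 + 2.262 + 0.13 = 3.208.
Net systemic exposure ratio = 1 / 3.208 = 0.312.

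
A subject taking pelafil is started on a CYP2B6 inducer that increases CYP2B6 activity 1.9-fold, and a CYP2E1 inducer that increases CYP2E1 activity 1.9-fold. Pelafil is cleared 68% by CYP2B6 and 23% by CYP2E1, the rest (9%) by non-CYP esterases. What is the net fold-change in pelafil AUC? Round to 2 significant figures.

The CYP2B6 pathway (68% of clearance) increases to 1.9× activity: 0.68 × 1.9 = 1.292.
The CYP2E1 pathway (23% of clearance) rises to 1.9× activity: 0.23 × 1.9 = 0.437.
Non-CYP routes (9%) are unchanged.
CL_new/CL_old = 1.292 + 0.437 + 0.09 = 1.819.
Net AUC ratio = 1 / 1.819 = 0.55.

0.55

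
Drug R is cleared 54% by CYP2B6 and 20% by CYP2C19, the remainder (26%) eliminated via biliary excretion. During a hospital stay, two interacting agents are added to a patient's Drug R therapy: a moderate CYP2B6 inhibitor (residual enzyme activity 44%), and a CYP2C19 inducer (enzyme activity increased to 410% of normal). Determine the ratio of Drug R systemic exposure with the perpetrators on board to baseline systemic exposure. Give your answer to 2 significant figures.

The CYP2B6 pathway (54% of clearance) drops to 0.44× activity: 0.54 × 0.44 = 0.2376.
The CYP2C19 pathway (20% of clearance) is boosted to 4.1× activity: 0.2 × 4.1 = 0.82.
The remaining 26% of clearance is unaffected.
CL_new/CL_old = 0.2376 + 0.82 + 0.26 = 1.3176.
Systemic exposure ∝ 1/CL: fold-change = 1 / 1.3176 = 0.76.

0.76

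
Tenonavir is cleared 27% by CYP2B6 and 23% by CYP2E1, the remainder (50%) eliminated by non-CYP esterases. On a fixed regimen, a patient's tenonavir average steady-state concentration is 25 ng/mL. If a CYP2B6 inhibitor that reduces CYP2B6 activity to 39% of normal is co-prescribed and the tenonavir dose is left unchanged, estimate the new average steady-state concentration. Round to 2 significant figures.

The CYP2B6 pathway (27% of clearance) is reduced to 0.39× activity: 0.27 × 0.39 = 0.1053.
CYP2E1 (23%) and the residual 50% are unaffected.
New clearance relative to baseline: 0.1053 + 0.23 + 0.5 = 0.8353.
With dosing unchanged, average steady-state concentration scales as 1/CL: 25 / 0.8353 = 30 ng/mL.

30 ng/mL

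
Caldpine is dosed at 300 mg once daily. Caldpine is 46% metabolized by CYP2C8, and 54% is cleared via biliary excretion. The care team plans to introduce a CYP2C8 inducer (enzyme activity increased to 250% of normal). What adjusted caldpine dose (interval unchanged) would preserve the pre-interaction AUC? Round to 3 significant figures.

507 mg

The CYP2C8 pathway (46% of clearance) increases to 2.5× activity: 0.46 × 2.5 = 1.15.
Non-CYP routes (54%) are unchanged.
Relative clearance = 1.15 + 0.54 = 1.69.
Css,avg = (dose rate)/CL, so holding Css fixed requires dose ∝ CL: 300 × 1.69 = 507 mg.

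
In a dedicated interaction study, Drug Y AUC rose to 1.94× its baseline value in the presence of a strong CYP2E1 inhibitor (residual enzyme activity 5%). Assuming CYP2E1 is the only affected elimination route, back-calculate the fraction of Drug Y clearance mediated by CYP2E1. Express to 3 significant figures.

Write x for the fraction cleared via CYP2E1. The observed AUC change means clearance fell to 1/1.94 = 0.5155 of baseline.
Setting x·0.05 + (1 − x) = 0.5155 and solving: x = (0.5155 − 1)/(0.05 − 1) = 0.510.

0.510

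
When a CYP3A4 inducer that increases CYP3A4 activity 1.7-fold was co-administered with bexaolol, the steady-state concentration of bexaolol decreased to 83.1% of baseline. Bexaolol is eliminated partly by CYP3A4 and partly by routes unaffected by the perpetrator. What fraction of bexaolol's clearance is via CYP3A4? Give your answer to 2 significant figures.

Let x = fm,CYP3A4. Because steady-state concentration ∝ 1/CL, relative clearance rose to 1/0.831 = 1.203.
Setting x·1.7 + (1 − x) = 1.203 and solving: x = (1.203 − 1)/(1.7 − 1) = 0.29.

0.29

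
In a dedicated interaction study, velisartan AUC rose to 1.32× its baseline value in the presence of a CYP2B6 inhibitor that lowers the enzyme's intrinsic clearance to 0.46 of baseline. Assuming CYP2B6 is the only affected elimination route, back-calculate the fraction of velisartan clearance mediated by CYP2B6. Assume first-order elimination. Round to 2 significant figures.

0.45

Let fm be the CYP2B6 fraction. New clearance relative to baseline = fm × 0.46 + (1 − fm).
AUC ratio = 1 / (new CL fraction), so new CL fraction = 1 / 1.32 = 0.7576.
fm × 0.46 + 1 − fm = 0.7576  ⇒  fm × (0.46 − 1) = −0.2424  ⇒  fm = 0.45.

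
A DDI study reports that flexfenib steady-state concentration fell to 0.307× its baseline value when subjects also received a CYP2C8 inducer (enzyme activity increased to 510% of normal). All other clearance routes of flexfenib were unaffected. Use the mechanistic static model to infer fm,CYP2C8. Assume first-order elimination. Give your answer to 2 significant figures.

CL'/CL = 1 / 0.307 = 3.257
5.1·fm + (1 − fm) = 3.257
fm = (3.257 − 1) / (5.1 − 1) = 0.55

0.55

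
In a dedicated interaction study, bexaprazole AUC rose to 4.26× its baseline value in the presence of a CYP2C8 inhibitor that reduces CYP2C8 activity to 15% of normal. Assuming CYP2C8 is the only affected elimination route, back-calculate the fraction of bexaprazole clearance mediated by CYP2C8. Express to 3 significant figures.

0.900

Let x = fm,CYP2C8. Because AUC ∝ 1/CL, relative clearance fell to 1/4.26 = 0.2347.
Only the CYP2C8 route changed, so 0.2347 = x·0.15 + (1 − x), giving x = 0.900.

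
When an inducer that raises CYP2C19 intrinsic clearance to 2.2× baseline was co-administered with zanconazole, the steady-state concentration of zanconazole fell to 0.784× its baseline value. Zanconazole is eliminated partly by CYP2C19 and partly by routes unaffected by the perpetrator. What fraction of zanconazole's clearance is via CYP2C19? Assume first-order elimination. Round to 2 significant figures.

CL'/CL = 1 / 0.784 = 1.276
2.2·fm + (1 − fm) = 1.276
fm = (1.276 − 1) / (2.2 − 1) = 0.23

0.23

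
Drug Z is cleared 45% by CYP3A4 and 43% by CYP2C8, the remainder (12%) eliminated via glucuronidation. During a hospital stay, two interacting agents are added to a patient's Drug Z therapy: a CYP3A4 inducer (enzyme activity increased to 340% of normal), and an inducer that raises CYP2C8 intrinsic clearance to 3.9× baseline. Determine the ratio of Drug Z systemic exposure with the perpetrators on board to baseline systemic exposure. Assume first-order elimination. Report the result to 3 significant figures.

0.301

CYP3A4: 0.45 × 3.4 = 1.53
CYP2C8: 0.43 × 3.9 = 1.677
Other: 0.12 (unchanged)
Relative clearance = 1.53 + 1.677 + 0.12 = 3.327.
Because systemic exposure varies inversely with clearance, the combined effect is 1 / 3.327 = 0.301.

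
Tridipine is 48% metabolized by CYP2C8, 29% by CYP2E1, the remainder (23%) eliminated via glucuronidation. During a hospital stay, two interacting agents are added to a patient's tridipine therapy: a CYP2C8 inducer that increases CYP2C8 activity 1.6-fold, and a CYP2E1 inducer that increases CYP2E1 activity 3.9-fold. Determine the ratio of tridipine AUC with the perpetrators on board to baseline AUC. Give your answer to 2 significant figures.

CYP2C8: 0.48 × 1.6 = 0.768
CYP2E1: 0.29 × 3.9 = 1.131
Other: 0.23 (unchanged)
Relative clearance = 0.768 + 1.131 + 0.23 = 2.129.
Because AUC varies inversely with clearance, the combined effect is 1 / 2.129 = 0.47.

0.47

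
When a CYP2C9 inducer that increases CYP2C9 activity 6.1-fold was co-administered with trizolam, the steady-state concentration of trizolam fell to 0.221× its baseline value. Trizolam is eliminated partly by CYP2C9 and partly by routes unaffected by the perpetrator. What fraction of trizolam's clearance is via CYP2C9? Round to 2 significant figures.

CL'/CL = 1 / 0.221 = 4.525
6.1·fm + (1 − fm) = 4.525
fm = (4.525 − 1) / (6.1 − 1) = 0.69

0.69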